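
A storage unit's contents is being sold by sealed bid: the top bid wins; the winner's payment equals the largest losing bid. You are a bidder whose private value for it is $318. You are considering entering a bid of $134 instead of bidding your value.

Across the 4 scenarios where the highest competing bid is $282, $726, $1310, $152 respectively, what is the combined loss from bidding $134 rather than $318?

The deviation costs you only when the competing bid falls strictly between $134 and $318; elsewhere both bids give the same outcome.
$282: truthful payoff $36, deviation payoff $0 → loss $36.
$726: outcomes coincide → loss $0.
$1310: outcomes coincide → loss $0.
$152: truthful payoff $166, deviation payoff $0 → loss $166.
Total loss = $36 + $166 = $202.

$202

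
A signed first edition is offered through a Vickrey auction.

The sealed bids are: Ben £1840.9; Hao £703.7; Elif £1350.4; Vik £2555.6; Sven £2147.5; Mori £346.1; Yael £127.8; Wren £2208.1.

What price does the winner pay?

Highest bid: Vik at £2555.6, so Vik wins.
Second-highest bid: Wren at £2208.1 — that is the price the winner pays.

£2208.1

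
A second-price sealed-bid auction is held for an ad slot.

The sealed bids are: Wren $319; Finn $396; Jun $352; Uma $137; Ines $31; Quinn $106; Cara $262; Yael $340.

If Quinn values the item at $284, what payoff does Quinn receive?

$0

Highest bid: Finn at $396, so Finn wins.
Second-highest bid: Jun at $352 — that is the price the winner pays.
Quinn did not win, so Quinn pays nothing and receives nothing: payoff $0.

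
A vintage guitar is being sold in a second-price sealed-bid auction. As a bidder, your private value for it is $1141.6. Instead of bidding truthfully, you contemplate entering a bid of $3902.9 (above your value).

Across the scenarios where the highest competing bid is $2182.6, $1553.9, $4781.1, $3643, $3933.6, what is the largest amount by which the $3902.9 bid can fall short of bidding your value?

$2501.4

$2182.6: truthful gives $0, deviation gives −$1041 → loss $1041.
$1553.9: truthful gives $0, deviation gives −$412.3 → loss $412.3.
$4781.1: same outcome either way → loss $0.
$3643: truthful gives $0, deviation gives −$2501.4 → loss $2501.4.
$3933.6: same outcome either way → loss $0.
Maximum loss: $2501.4.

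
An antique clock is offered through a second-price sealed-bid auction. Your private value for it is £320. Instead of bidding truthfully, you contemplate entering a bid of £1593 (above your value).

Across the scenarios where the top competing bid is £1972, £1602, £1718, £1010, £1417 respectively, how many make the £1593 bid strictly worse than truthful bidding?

2

The deviation hurts exactly when the highest competing bid lies strictly between £320 and £1593 — overbidding then wins at a price above your value.
£1972: above both → same outcome either way.
£1602: above both → same outcome either way.
£1718: above both → same outcome either way.
£1010: inside the interval → strictly worse (loss £690).
£1417: inside the interval → strictly worse (loss £1097).
Count: 2.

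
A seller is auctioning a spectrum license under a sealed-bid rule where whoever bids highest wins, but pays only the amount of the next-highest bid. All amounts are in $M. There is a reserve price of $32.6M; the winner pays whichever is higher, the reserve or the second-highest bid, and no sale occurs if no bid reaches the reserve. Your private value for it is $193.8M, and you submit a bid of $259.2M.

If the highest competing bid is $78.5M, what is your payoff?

$115.3M

Your bid $259.2M is the highest and exceeds the reserve.
Price = max(second-highest bid, reserve) = max($78.5M, $32.6M) = $78.5M.
Payoff = $193.8M − $78.5M = $115.3M.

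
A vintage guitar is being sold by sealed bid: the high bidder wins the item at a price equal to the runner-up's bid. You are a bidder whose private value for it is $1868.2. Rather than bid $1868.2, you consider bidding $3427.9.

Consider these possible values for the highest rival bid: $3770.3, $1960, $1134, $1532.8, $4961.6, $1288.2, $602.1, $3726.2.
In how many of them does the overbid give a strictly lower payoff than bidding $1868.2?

1

The deviation hurts exactly when the highest competing bid lies strictly between $1868.2 and $3427.9 — overbidding then wins at a price above your value.
$3770.3: above both → same outcome either way.
$1960: inside the interval → strictly worse (loss $91.8).
$1134: below both → same outcome either way.
$1532.8: below both → same outcome either way.
$4961.6: above both → same outcome either way.
$1288.2: below both → same outcome either way.
$602.1: below both → same outcome either way.
$3726.2: above both → same outcome either way.
Count: 1.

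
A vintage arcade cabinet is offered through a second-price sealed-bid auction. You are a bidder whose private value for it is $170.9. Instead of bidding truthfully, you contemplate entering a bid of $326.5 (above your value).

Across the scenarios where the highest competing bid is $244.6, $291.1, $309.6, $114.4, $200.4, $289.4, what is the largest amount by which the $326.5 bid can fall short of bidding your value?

$244.6: truthful gives $0, deviation gives −$73.7 → loss $73.7.
$291.1: truthful gives $0, deviation gives −$120.2 → loss $120.2.
$309.6: truthful gives $0, deviation gives −$138.7 → loss $138.7.
$114.4: same outcome either way → loss $0.
$200.4: truthful gives $0, deviation gives −$29.5 → loss $29.5.
$289.4: truthful gives $0, deviation gives −$118.5 → loss $118.5.
Maximum loss: $138.7.

$138.7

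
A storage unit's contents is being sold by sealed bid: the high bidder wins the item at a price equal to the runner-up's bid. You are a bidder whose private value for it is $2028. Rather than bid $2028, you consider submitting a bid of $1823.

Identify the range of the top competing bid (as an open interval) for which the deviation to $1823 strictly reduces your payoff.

If the competing bid is below $1823, both bids win at the same price — no difference.
If it is above $2028, both bids lose — no difference.
If it lies strictly between $1823 and $2028, bidding your value wins at a price below your value (positive payoff) while bidding $1823 loses (payoff 0).
So the deviation strictly hurts on the open interval ($1823, $2028).

($1823, $2028)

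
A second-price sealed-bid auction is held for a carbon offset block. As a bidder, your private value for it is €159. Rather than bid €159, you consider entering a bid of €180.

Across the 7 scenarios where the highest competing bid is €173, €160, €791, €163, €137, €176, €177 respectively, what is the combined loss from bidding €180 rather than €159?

€54

The deviation costs you only when the competing bid falls strictly between €159 and €180; elsewhere both bids give the same outcome.
€173: truthful payoff €0, deviation payoff −€14 → loss €14.
€160: truthful payoff €0, deviation payoff −€1 → loss €1.
€791: outcomes coincide → loss €0.
€163: truthful payoff €0, deviation payoff −€4 → loss €4.
€137: outcomes coincide → loss €0.
€176: truthful payoff €0, deviation payoff −€17 → loss €17.
€177: truthful payoff €0, deviation payoff −€18 → loss €18.
Total loss = €14 + €1 + €4 + €17 + €18 = €54.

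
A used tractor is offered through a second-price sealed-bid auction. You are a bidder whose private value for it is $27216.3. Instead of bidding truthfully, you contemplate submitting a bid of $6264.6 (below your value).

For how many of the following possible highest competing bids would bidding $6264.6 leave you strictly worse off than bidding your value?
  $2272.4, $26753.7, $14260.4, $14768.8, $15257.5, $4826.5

The deviation hurts exactly when the highest competing bid lies strictly between $6264.6 and $27216.3 — underbidding then forfeits a profitable win.
$2272.4: below both → same outcome either way.
$26753.7: inside the interval → strictly worse (loss $462.6).
$14260.4: inside the interval → strictly worse (loss $12955.9).
$14768.8: inside the interval → strictly worse (loss $12447.5).
$15257.5: inside the interval → strictly worse (loss $11958.8).
$4826.5: below both → same outcome either way.
Count: 4.

4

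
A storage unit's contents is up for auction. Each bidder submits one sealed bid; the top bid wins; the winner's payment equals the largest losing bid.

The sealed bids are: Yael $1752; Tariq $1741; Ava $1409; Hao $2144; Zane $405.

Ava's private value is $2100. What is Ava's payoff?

$0

Highest bid: Hao at $2144, so Hao wins.
Second-highest bid: Yael at $1752 — that is the price the winner pays.
Ava did not win, so Ava pays nothing and receives nothing: payoff $0.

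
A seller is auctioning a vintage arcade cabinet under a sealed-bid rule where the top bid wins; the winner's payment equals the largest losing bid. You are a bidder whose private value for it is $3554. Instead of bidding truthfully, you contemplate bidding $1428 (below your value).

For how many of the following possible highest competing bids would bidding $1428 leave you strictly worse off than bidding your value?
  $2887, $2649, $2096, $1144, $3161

4

The deviation hurts exactly when the highest competing bid lies strictly between $1428 and $3554 — underbidding then forfeits a profitable win.
$2887: inside the interval → strictly worse (loss $667).
$2649: inside the interval → strictly worse (loss $905).
$2096: inside the interval → strictly worse (loss $1458).
$1144: below both → same outcome either way.
$3161: inside the interval → strictly worse (loss $393).
Count: 4.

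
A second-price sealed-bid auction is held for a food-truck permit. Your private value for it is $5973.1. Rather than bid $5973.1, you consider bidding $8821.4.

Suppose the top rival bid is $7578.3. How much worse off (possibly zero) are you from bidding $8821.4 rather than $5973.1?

$1605.2

Bidding your value $5973.1: you lose (since $5973.1 < $7578.3). Payoff $0.
Bidding $8821.4: you win and pay $7578.3. Payoff $5973.1 − $7578.3 = −$1605.2.
The competing bid $7578.3 lies between your value and your inflated bid, so overbidding wins an item priced above your value.
Loss from deviating = $0 − (−$1605.2) = $1605.2.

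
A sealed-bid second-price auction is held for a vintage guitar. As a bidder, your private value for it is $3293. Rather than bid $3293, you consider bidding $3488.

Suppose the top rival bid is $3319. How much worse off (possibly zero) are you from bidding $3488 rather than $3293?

$26

Bidding your value $3293: you lose (since $3293 < $3319). Payoff $0.
Bidding $3488: you win and pay $3319. Payoff $3293 − $3319 = −$26.
The competing bid $3319 lies between your value and your inflated bid, so overbidding wins an item priced above your value.
Loss from deviating = $0 − (−$26) = $26.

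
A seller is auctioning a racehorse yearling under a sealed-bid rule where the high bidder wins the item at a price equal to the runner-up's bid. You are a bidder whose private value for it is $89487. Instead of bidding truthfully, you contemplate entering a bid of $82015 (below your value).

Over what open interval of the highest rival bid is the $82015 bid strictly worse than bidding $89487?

If the competing bid is below $82015, both bids win at the same price — no difference.
If it is above $89487, both bids lose — no difference.
If it lies strictly between $82015 and $89487, bidding your value wins at a price below your value (positive payoff) while bidding $82015 loses (payoff 0).
So the deviation strictly hurts on the open interval ($82015, $89487).
In a second-price auction your bid sets only whether you win, not what you pay, so bidding your true value is weakly dominant.

($82015, $89487)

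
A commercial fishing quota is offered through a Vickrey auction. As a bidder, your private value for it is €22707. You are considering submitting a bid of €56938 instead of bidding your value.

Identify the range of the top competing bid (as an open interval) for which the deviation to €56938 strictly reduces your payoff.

(€22707, €56938)

If the competing bid is below €22707, both bids win at the same price — no difference.
If it is above €56938, both bids lose — no difference.
If it lies strictly between €22707 and €56938, bidding your value loses (payoff 0) while bidding €56938 wins at a price above your value (payoff negative).
So the deviation strictly hurts on the open interval (€22707, €56938).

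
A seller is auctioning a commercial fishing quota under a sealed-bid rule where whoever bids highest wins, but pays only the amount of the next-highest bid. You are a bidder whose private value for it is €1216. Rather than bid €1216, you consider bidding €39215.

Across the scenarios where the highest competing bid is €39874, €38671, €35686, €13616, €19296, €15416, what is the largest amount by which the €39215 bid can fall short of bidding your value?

€39874: same outcome either way → loss €0.
€38671: truthful gives €0, deviation gives −€37455 → loss €37455.
€35686: truthful gives €0, deviation gives −€34470 → loss €34470.
€13616: truthful gives €0, deviation gives −€12400 → loss €12400.
€19296: truthful gives €0, deviation gives −€18080 → loss €18080.
€15416: truthful gives €0, deviation gives −€14200 → loss €14200.
Maximum loss: €37455.

€37455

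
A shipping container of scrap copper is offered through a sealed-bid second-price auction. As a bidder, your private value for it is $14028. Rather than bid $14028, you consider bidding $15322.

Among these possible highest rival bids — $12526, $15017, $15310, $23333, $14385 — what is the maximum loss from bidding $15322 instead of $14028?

$12526: same outcome either way → loss $0.
$15017: truthful gives $0, deviation gives −$989 → loss $989.
$15310: truthful gives $0, deviation gives −$1282 → loss $1282.
$23333: same outcome either way → loss $0.
$14385: truthful gives $0, deviation gives −$357 → loss $357.
Maximum loss: $1282.

$1282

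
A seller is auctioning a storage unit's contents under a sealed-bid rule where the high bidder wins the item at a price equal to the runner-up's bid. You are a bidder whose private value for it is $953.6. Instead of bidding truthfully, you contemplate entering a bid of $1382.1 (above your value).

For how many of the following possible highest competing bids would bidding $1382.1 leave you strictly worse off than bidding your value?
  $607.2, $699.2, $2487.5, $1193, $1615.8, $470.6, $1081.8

The deviation hurts exactly when the highest competing bid lies strictly between $953.6 and $1382.1 — overbidding then wins at a price above your value.
$607.2: below both → same outcome either way.
$699.2: below both → same outcome either way.
$2487.5: above both → same outcome either way.
$1193: inside the interval → strictly worse (loss $239.4).
$1615.8: above both → same outcome either way.
$470.6: below both → same outcome either way.
$1081.8: inside the interval → strictly worse (loss $128.2).
Count: 2.

2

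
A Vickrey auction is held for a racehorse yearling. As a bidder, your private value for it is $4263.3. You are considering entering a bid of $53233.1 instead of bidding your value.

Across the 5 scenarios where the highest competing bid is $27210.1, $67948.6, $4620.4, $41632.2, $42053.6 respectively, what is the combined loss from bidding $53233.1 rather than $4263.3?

$98463.1

The deviation costs you only when the competing bid falls strictly between $4263.3 and $53233.1; elsewhere both bids give the same outcome.
$27210.1: truthful payoff $0, deviation payoff −$22946.8 → loss $22946.8.
$67948.6: outcomes coincide → loss $0.
$4620.4: truthful payoff $0, deviation payoff −$357.1 → loss $357.1.
$41632.2: truthful payoff $0, deviation payoff −$37368.9 → loss $37368.9.
$42053.6: truthful payoff $0, deviation payoff −$37790.3 → loss $37790.3.
Total loss = $22946.8 + $357.1 + $37368.9 + $37790.3 = $98463.1.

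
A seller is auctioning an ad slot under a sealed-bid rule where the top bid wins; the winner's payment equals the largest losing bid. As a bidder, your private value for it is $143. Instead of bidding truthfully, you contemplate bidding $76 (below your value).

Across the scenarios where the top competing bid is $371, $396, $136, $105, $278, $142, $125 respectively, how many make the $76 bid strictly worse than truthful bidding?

4

The deviation hurts exactly when the highest competing bid lies strictly between $76 and $143 — underbidding then forfeits a profitable win.
$371: above both → same outcome either way.
$396: above both → same outcome either way.
$136: inside the interval → strictly worse (loss $7).
$105: inside the interval → strictly worse (loss $38).
$278: above both → same outcome either way.
$142: inside the interval → strictly worse (loss $1).
$125: inside the interval → strictly worse (loss $18).
Count: 4.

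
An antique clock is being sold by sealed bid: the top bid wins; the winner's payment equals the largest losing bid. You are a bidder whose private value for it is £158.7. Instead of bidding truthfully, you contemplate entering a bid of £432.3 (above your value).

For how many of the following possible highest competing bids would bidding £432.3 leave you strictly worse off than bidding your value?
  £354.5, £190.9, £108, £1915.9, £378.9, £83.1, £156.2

The deviation hurts exactly when the highest competing bid lies strictly between £158.7 and £432.3 — overbidding then wins at a price above your value.
£354.5: inside the interval → strictly worse (loss £195.8).
£190.9: inside the interval → strictly worse (loss £32.2).
£108: below both → same outcome either way.
£1915.9: above both → same outcome either way.
£378.9: inside the interval → strictly worse (loss £220.2).
£83.1: below both → same outcome either way.
£156.2: below both → same outcome either way.
Count: 3.

3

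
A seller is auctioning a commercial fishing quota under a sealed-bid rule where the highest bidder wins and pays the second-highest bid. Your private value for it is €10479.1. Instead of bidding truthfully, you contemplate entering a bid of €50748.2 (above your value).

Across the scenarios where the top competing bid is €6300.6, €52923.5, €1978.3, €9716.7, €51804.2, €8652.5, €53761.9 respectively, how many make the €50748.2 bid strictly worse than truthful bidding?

0

The deviation hurts exactly when the highest competing bid lies strictly between €10479.1 and €50748.2 — overbidding then wins at a price above your value.
€6300.6: below both → same outcome either way.
€52923.5: above both → same outcome either way.
€1978.3: below both → same outcome either way.
€9716.7: below both → same outcome either way.
€51804.2: above both → same outcome either way.
€8652.5: below both → same outcome either way.
€53761.9: above both → same outcome either way.
Count: 0.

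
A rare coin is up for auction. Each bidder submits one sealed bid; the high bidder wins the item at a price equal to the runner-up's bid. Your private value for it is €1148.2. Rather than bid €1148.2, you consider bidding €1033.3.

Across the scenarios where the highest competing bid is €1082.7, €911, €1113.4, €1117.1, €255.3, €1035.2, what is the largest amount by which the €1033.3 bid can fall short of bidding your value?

€113

€1082.7: truthful gives €65.5, deviation gives €0 → loss €65.5.
€911: same outcome either way → loss €0.
€1113.4: truthful gives €34.8, deviation gives €0 → loss €34.8.
€1117.1: truthful gives €31.1, deviation gives €0 → loss €31.1.
€255.3: same outcome either way → loss €0.
€1035.2: truthful gives €113, deviation gives €0 → loss €113.
Maximum loss: €113.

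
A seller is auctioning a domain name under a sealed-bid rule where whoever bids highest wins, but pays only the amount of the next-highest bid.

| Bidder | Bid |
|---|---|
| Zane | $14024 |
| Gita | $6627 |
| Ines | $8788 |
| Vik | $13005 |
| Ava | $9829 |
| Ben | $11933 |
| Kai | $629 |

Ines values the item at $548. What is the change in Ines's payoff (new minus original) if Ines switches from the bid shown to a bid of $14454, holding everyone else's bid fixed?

The highest bid among the other bidders is $14024; Ines's bid doesn't change that.
Original bid $8788: Ines is not highest (top rival bid is $14024); payoff $0.
Alternative bid $14454: Ines is highest, pays the top rival bid $14024; payoff $548 − $14024 = −$13476.
Change in payoff = −$13476 − ($0) = −$13476.

−$13476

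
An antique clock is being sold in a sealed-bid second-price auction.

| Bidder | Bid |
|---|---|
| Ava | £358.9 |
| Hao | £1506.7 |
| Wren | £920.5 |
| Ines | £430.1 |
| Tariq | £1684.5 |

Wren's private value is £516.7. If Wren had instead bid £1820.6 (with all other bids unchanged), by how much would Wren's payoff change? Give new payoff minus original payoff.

The highest bid among the other bidders is £1684.5; Wren's bid doesn't change that.
Original bid £920.5: Wren is not highest (top rival bid is £1684.5); payoff £0.
Alternative bid £1820.6: Wren is highest, pays the top rival bid £1684.5; payoff £516.7 − £1684.5 = −£1167.8.
Change in payoff = −£1167.8 − (£0) = −£1167.8.

−£1167.8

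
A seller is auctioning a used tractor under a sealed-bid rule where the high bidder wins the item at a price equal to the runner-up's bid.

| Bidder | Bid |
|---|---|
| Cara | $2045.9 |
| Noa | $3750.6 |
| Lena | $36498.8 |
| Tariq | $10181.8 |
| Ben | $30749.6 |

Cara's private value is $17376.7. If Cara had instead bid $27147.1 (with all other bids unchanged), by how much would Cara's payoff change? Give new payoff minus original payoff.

$0

The highest bid among the other bidders is $36498.8; Cara's bid doesn't change that.
Original bid $2045.9: Cara is not highest (top rival bid is $36498.8); payoff $0.
Alternative bid $27147.1: Cara is not highest (top rival bid is $36498.8); payoff $0.
Change in payoff = $0 − ($0) = $0.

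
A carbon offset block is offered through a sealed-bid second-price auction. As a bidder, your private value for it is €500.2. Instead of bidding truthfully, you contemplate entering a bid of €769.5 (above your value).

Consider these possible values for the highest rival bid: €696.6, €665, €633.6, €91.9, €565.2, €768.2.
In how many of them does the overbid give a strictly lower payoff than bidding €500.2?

The deviation hurts exactly when the highest competing bid lies strictly between €500.2 and €769.5 — overbidding then wins at a price above your value.
€696.6: inside the interval → strictly worse (loss €196.4).
€665: inside the interval → strictly worse (loss €164.8).
€633.6: inside the interval → strictly worse (loss €133.4).
€91.9: below both → same outcome either way.
€565.2: inside the interval → strictly worse (loss €65).
€768.2: inside the interval → strictly worse (loss €268).
Count: 5.

5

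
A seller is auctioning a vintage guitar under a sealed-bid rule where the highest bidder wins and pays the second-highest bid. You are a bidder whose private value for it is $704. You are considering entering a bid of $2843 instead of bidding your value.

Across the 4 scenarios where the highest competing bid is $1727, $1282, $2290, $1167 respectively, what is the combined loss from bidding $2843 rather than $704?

The deviation costs you only when the competing bid falls strictly between $704 and $2843; elsewhere both bids give the same outcome.
$1727: truthful payoff $0, deviation payoff −$1023 → loss $1023.
$1282: truthful payoff $0, deviation payoff −$578 → loss $578.
$2290: truthful payoff $0, deviation payoff −$1586 → loss $1586.
$1167: truthful payoff $0, deviation payoff −$463 → loss $463.
Total loss = $1023 + $578 + $1586 + $463 = $3650.

$3650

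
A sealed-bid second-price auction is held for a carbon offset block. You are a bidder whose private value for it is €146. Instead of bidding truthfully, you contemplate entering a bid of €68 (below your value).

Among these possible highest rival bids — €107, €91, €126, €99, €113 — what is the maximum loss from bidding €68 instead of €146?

€107: truthful gives €39, deviation gives €0 → loss €39.
€91: truthful gives €55, deviation gives €0 → loss €55.
€126: truthful gives €20, deviation gives €0 → loss €20.
€99: truthful gives €47, deviation gives €0 → loss €47.
€113: truthful gives €33, deviation gives €0 → loss €33.
Maximum loss: €55.

€55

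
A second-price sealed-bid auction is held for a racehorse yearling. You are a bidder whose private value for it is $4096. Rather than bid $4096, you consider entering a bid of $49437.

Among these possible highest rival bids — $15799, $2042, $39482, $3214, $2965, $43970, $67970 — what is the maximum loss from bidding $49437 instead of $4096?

$39874

$15799: truthful gives $0, deviation gives −$11703 → loss $11703.
$2042: same outcome either way → loss $0.
$39482: truthful gives $0, deviation gives −$35386 → loss $35386.
$3214: same outcome either way → loss $0.
$2965: same outcome either way → loss $0.
$43970: truthful gives $0, deviation gives −$39874 → loss $39874.
$67970: same outcome either way → loss $0.
Maximum loss: $39874.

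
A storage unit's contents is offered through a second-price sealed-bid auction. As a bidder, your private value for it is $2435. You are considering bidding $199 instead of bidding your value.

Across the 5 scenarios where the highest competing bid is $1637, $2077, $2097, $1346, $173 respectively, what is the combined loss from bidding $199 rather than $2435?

$2583

The deviation costs you only when the competing bid falls strictly between $199 and $2435; elsewhere both bids give the same outcome.
$1637: truthful payoff $798, deviation payoff $0 → loss $798.
$2077: truthful payoff $358, deviation payoff $0 → loss $358.
$2097: truthful payoff $338, deviation payoff $0 → loss $338.
$1346: truthful payoff $1089, deviation payoff $0 → loss $1089.
$173: outcomes coincide → loss $0.
Total loss = $798 + $358 + $338 + $1089 = $2583.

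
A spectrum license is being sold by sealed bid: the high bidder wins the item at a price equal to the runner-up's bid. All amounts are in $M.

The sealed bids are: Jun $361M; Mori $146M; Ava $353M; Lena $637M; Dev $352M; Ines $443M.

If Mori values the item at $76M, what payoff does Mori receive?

Highest bid: Lena at $637M, so Lena wins.
Second-highest bid: Ines at $443M — that is the price the winner pays.
Mori did not win, so Mori pays nothing and receives nothing: payoff $0M.

$0M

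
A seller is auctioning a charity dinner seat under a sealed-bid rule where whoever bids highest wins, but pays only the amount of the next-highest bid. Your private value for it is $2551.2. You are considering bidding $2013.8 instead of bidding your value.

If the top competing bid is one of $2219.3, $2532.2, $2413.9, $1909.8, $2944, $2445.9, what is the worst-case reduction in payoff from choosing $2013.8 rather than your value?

$331.9

$2219.3: truthful gives $331.9, deviation gives $0 → loss $331.9.
$2532.2: truthful gives $19, deviation gives $0 → loss $19.
$2413.9: truthful gives $137.3, deviation gives $0 → loss $137.3.
$1909.8: same outcome either way → loss $0.
$2944: same outcome either way → loss $0.
$2445.9: truthful gives $105.3, deviation gives $0 → loss $105.3.
Maximum loss: $331.9.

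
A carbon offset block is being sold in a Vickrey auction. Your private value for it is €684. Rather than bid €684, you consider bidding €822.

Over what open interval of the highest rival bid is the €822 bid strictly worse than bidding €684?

If the competing bid is below €684, both bids win at the same price — no difference.
If it is above €822, both bids lose — no difference.
If it lies strictly between €684 and €822, bidding your value loses (payoff 0) while bidding €822 wins at a price above your value (payoff negative).
So the deviation strictly hurts on the open interval (€684, €822).

(€684, €822)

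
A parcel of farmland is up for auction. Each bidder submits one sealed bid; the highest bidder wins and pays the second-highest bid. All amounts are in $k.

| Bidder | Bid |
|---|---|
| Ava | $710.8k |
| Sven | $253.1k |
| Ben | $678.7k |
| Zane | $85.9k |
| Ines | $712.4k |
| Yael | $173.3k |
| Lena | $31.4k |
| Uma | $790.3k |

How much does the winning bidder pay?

$712.4k

Highest bid: Uma at $790.3k, so Uma wins.
Second-highest bid: Ines at $712.4k — that is the price the winner pays.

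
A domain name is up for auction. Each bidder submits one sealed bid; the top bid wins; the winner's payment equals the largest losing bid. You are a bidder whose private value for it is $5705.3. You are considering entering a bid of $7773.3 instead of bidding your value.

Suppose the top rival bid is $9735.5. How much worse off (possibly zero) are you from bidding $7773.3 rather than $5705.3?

$0

Bidding your value $5705.3: you lose (since $5705.3 < $9735.5). Payoff $0.
Bidding $7773.3: you lose. Payoff $0.
Difference = $0 − $0 = $0; both bids lead to the same outcome because the competing bid is above both your value and your alternative bid.
Because the price is fixed by the runner-up's bid, deviating from your value can only change a good outcome into a bad one — never the reverse.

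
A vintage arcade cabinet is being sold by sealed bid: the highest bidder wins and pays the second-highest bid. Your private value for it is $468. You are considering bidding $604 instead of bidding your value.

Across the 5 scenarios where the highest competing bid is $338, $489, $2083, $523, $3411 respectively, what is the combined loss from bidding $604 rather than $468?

$76

The deviation costs you only when the competing bid falls strictly between $468 and $604; elsewhere both bids give the same outcome.
$338: outcomes coincide → loss $0.
$489: truthful payoff $0, deviation payoff −$21 → loss $21.
$2083: outcomes coincide → loss $0.
$523: truthful payoff $0, deviation payoff −$55 → loss $55.
$3411: outcomes coincide → loss $0.
Total loss = $21 + $55 = $76.
Because the price is fixed by the runner-up's bid, deviating from your value can only change a good outcome into a bad one — never the reverse.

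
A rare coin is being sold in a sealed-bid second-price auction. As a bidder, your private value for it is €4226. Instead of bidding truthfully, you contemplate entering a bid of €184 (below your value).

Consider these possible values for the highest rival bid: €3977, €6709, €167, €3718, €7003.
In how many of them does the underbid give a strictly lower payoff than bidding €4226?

2

The deviation hurts exactly when the highest competing bid lies strictly between €184 and €4226 — underbidding then forfeits a profitable win.
€3977: inside the interval → strictly worse (loss €249).
€6709: above both → same outcome either way.
€167: below both → same outcome either way.
€3718: inside the interval → strictly worse (loss €508).
€7003: above both → same outcome either way.
Count: 2.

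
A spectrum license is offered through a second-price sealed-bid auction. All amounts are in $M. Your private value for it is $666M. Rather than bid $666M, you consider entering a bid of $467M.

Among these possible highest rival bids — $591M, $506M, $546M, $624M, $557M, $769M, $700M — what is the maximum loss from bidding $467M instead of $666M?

$160M

$591M: truthful gives $75M, deviation gives $0M → loss $75M.
$506M: truthful gives $160M, deviation gives $0M → loss $160M.
$546M: truthful gives $120M, deviation gives $0M → loss $120M.
$624M: truthful gives $42M, deviation gives $0M → loss $42M.
$557M: truthful gives $109M, deviation gives $0M → loss $109M.
$769M: same outcome either way → loss $0M.
$700M: same outcome either way → loss $0M.
Maximum loss: $160M.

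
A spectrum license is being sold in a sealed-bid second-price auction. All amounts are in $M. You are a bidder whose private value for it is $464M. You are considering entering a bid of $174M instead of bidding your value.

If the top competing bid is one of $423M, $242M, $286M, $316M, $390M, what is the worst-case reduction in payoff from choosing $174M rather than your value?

$423M: truthful gives $41M, deviation gives $0M → loss $41M.
$242M: truthful gives $222M, deviation gives $0M → loss $222M.
$286M: truthful gives $178M, deviation gives $0M → loss $178M.
$316M: truthful gives $148M, deviation gives $0M → loss $148M.
$390M: truthful gives $74M, deviation gives $0M → loss $74M.
Maximum loss: $222M.

$222M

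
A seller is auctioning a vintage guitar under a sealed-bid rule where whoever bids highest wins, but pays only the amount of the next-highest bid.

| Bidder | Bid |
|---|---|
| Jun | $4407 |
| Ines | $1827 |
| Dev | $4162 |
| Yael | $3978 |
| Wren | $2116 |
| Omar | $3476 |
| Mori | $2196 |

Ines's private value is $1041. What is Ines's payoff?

Highest bid: Jun at $4407, so Jun wins.
Second-highest bid: Dev at $4162 — that is the price the winner pays.
Ines did not win, so Ines pays nothing and receives nothing: payoff $0.

$0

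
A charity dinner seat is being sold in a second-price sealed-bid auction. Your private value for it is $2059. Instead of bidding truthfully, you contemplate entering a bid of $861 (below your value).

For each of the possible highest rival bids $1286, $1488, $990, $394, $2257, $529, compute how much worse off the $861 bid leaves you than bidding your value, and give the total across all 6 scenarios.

The deviation costs you only when the competing bid falls strictly between $861 and $2059; elsewhere both bids give the same outcome.
$1286: truthful payoff $773, deviation payoff $0 → loss $773.
$1488: truthful payoff $571, deviation payoff $0 → loss $571.
$990: truthful payoff $1069, deviation payoff $0 → loss $1069.
$394: outcomes coincide → loss $0.
$2257: outcomes coincide → loss $0.
$529: outcomes coincide → loss $0.
Total loss = $773 + $571 + $1069 = $2413.

$2413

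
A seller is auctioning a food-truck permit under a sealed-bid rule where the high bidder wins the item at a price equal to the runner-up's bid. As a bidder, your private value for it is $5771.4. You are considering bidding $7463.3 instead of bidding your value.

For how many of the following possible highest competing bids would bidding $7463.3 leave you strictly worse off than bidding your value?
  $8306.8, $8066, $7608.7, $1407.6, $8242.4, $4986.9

0

The deviation hurts exactly when the highest competing bid lies strictly between $5771.4 and $7463.3 — overbidding then wins at a price above your value.
$8306.8: above both → same outcome either way.
$8066: above both → same outcome either way.
$7608.7: above both → same outcome either way.
$1407.6: below both → same outcome either way.
$8242.4: above both → same outcome either way.
$4986.9: below both → same outcome either way.
Count: 0.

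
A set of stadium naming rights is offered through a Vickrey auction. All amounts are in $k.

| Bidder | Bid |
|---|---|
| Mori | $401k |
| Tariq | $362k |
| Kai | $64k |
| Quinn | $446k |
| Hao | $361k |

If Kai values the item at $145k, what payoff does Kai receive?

Highest bid: Quinn at $446k, so Quinn wins.
Second-highest bid: Mori at $401k — that is the price the winner pays.
Kai did not win, so Kai pays nothing and receives nothing: payoff $0k.

$0k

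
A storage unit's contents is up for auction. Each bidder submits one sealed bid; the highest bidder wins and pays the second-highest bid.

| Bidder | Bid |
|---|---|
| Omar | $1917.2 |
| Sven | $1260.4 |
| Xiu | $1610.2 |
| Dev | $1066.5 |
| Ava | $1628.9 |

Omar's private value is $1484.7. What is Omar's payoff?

Highest bid: Omar at $1917.2, so Omar wins.
Second-highest bid: Ava at $1628.9 — that is the price the winner pays.
Omar's payoff = value − price = $1484.7 − $1628.9 = −$144.2.

−$144.2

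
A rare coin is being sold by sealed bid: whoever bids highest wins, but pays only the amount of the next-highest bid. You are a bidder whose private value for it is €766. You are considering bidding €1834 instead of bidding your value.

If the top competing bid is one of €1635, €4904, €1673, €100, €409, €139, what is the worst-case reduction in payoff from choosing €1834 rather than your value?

€1635: truthful gives €0, deviation gives −€869 → loss €869.
€4904: same outcome either way → loss €0.
€1673: truthful gives €0, deviation gives −€907 → loss €907.
€100: same outcome either way → loss €0.
€409: same outcome either way → loss €0.
€139: same outcome either way → loss €0.
Maximum loss: €907.

€907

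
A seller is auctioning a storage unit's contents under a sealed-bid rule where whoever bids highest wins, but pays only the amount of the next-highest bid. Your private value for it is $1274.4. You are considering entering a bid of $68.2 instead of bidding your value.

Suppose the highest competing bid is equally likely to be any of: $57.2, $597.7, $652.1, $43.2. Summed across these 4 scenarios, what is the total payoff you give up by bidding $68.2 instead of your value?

The deviation costs you only when the competing bid falls strictly between $68.2 and $1274.4; elsewhere both bids give the same outcome.
$57.2: outcomes coincide → loss $0.
$597.7: truthful payoff $676.7, deviation payoff $0 → loss $676.7.
$652.1: truthful payoff $622.3, deviation payoff $0 → loss $622.3.
$43.2: outcomes coincide → loss $0.
Total loss = $676.7 + $622.3 = $1299.
Truthful bidding weakly dominates here: raising your bid can only win items priced above your value, and lowering it can only forfeit items priced below.

$1299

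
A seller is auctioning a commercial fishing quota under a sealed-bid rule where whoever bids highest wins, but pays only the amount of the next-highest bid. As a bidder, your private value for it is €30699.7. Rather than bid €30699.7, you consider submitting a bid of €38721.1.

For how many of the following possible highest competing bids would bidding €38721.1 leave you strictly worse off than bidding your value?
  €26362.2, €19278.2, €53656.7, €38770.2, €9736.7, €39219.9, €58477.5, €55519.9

The deviation hurts exactly when the highest competing bid lies strictly between €30699.7 and €38721.1 — overbidding then wins at a price above your value.
€26362.2: below both → same outcome either way.
€19278.2: below both → same outcome either way.
€53656.7: above both → same outcome either way.
€38770.2: above both → same outcome either way.
€9736.7: below both → same outcome either way.
€39219.9: above both → same outcome either way.
€58477.5: above both → same outcome either way.
€55519.9: above both → same outcome either way.
Count: 0.

0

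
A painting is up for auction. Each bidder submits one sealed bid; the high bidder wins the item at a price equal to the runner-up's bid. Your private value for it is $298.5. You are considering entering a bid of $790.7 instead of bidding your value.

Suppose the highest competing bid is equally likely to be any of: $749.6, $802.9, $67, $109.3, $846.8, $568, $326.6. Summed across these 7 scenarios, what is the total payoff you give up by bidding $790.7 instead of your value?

$748.7

The deviation costs you only when the competing bid falls strictly between $298.5 and $790.7; elsewhere both bids give the same outcome.
$749.6: truthful payoff $0, deviation payoff −$451.1 → loss $451.1.
$802.9: outcomes coincide → loss $0.
$67: outcomes coincide → loss $0.
$109.3: outcomes coincide → loss $0.
$846.8: outcomes coincide → loss $0.
$568: truthful payoff $0, deviation payoff −$269.5 → loss $269.5.
$326.6: truthful payoff $0, deviation payoff −$28.1 → loss $28.1.
Total loss = $451.1 + $269.5 + $28.1 = $748.7.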